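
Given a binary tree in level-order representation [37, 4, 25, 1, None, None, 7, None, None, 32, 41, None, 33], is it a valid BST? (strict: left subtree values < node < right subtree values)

Level-order array: [37, 4, 25, 1, None, None, 7, None, None, 32, 41, None, 33]
Validate using subtree bounds (lo, hi): at each node, require lo < value < hi,
then recurse left with hi=value and right with lo=value.
Preorder trace (stopping at first violation):
  at node 37 with bounds (-inf, +inf): OK
  at node 4 with bounds (-inf, 37): OK
  at node 1 with bounds (-inf, 4): OK
  at node 25 with bounds (37, +inf): VIOLATION
Node 25 violates its bound: not (37 < 25 < +inf).
Result: Not a valid BST


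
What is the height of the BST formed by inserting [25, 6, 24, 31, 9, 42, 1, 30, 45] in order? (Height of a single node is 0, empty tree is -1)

Insertion order: [25, 6, 24, 31, 9, 42, 1, 30, 45]
Tree (level-order array): [25, 6, 31, 1, 24, 30, 42, None, None, 9, None, None, None, None, 45]
Compute height bottom-up (empty subtree = -1):
  height(1) = 1 + max(-1, -1) = 0
  height(9) = 1 + max(-1, -1) = 0
  height(24) = 1 + max(0, -1) = 1
  height(6) = 1 + max(0, 1) = 2
  height(30) = 1 + max(-1, -1) = 0
  height(45) = 1 + max(-1, -1) = 0
  height(42) = 1 + max(-1, 0) = 1
  height(31) = 1 + max(0, 1) = 2
  height(25) = 1 + max(2, 2) = 3
Height = 3


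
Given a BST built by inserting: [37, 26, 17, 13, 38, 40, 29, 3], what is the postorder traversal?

Tree insertion order: [37, 26, 17, 13, 38, 40, 29, 3]
Tree (level-order array): [37, 26, 38, 17, 29, None, 40, 13, None, None, None, None, None, 3]
Postorder traversal: [3, 13, 17, 29, 26, 40, 38, 37]


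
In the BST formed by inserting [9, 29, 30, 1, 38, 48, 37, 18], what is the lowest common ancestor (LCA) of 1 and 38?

Tree insertion order: [9, 29, 30, 1, 38, 48, 37, 18]
Tree (level-order array): [9, 1, 29, None, None, 18, 30, None, None, None, 38, 37, 48]
In a BST, the LCA of p=1, q=38 is the first node v on the
root-to-leaf path with p <= v <= q (go left if both < v, right if both > v).
Walk from root:
  at 9: 1 <= 9 <= 38, this is the LCA
LCA = 9


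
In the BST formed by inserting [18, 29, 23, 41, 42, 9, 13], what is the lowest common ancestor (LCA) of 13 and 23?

Tree insertion order: [18, 29, 23, 41, 42, 9, 13]
Tree (level-order array): [18, 9, 29, None, 13, 23, 41, None, None, None, None, None, 42]
In a BST, the LCA of p=13, q=23 is the first node v on the
root-to-leaf path with p <= v <= q (go left if both < v, right if both > v).
Walk from root:
  at 18: 13 <= 18 <= 23, this is the LCA
LCA = 18


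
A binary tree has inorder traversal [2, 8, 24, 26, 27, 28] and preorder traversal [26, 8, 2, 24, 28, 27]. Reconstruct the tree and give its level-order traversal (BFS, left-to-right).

Inorder:  [2, 8, 24, 26, 27, 28]
Preorder: [26, 8, 2, 24, 28, 27]
Algorithm: preorder visits root first, so consume preorder in order;
for each root, split the current inorder slice at that value into
left-subtree inorder and right-subtree inorder, then recurse.
Recursive splits:
  root=26; inorder splits into left=[2, 8, 24], right=[27, 28]
  root=8; inorder splits into left=[2], right=[24]
  root=2; inorder splits into left=[], right=[]
  root=24; inorder splits into left=[], right=[]
  root=28; inorder splits into left=[27], right=[]
  root=27; inorder splits into left=[], right=[]
Reconstructed level-order: [26, 8, 28, 2, 24, 27]


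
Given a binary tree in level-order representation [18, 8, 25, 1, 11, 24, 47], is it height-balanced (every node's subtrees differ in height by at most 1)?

Tree (level-order array): [18, 8, 25, 1, 11, 24, 47]
Definition: a tree is height-balanced if, at every node, |h(left) - h(right)| <= 1 (empty subtree has height -1).
Bottom-up per-node check:
  node 1: h_left=-1, h_right=-1, diff=0 [OK], height=0
  node 11: h_left=-1, h_right=-1, diff=0 [OK], height=0
  node 8: h_left=0, h_right=0, diff=0 [OK], height=1
  node 24: h_left=-1, h_right=-1, diff=0 [OK], height=0
  node 47: h_left=-1, h_right=-1, diff=0 [OK], height=0
  node 25: h_left=0, h_right=0, diff=0 [OK], height=1
  node 18: h_left=1, h_right=1, diff=0 [OK], height=2
All nodes satisfy the balance condition.
Result: Balanced


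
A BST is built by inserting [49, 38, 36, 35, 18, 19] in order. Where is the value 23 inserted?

Starting tree (level order): [49, 38, None, 36, None, 35, None, 18, None, None, 19]
Insertion path: 49 -> 38 -> 36 -> 35 -> 18 -> 19
Result: insert 23 as right child of 19
Final tree (level order): [49, 38, None, 36, None, 35, None, 18, None, None, 19, None, 23]


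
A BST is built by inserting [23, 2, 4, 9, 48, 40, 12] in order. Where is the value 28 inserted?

Starting tree (level order): [23, 2, 48, None, 4, 40, None, None, 9, None, None, None, 12]
Insertion path: 23 -> 48 -> 40
Result: insert 28 as left child of 40
Final tree (level order): [23, 2, 48, None, 4, 40, None, None, 9, 28, None, None, 12]


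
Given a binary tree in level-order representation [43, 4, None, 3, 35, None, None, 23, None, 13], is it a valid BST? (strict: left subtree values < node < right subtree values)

Level-order array: [43, 4, None, 3, 35, None, None, 23, None, 13]
Validate using subtree bounds (lo, hi): at each node, require lo < value < hi,
then recurse left with hi=value and right with lo=value.
Preorder trace (stopping at first violation):
  at node 43 with bounds (-inf, +inf): OK
  at node 4 with bounds (-inf, 43): OK
  at node 3 with bounds (-inf, 4): OK
  at node 35 with bounds (4, 43): OK
  at node 23 with bounds (4, 35): OK
  at node 13 with bounds (4, 23): OK
No violation found at any node.
Result: Valid BST


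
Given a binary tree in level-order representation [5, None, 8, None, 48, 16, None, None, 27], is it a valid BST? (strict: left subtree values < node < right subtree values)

Level-order array: [5, None, 8, None, 48, 16, None, None, 27]
Validate using subtree bounds (lo, hi): at each node, require lo < value < hi,
then recurse left with hi=value and right with lo=value.
Preorder trace (stopping at first violation):
  at node 5 with bounds (-inf, +inf): OK
  at node 8 with bounds (5, +inf): OK
  at node 48 with bounds (8, +inf): OK
  at node 16 with bounds (8, 48): OK
  at node 27 with bounds (16, 48): OK
No violation found at any node.
Result: Valid BST


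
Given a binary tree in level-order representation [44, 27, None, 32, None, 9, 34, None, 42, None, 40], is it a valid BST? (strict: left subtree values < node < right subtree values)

Level-order array: [44, 27, None, 32, None, 9, 34, None, 42, None, 40]
Validate using subtree bounds (lo, hi): at each node, require lo < value < hi,
then recurse left with hi=value and right with lo=value.
Preorder trace (stopping at first violation):
  at node 44 with bounds (-inf, +inf): OK
  at node 27 with bounds (-inf, 44): OK
  at node 32 with bounds (-inf, 27): VIOLATION
Node 32 violates its bound: not (-inf < 32 < 27).
Result: Not a valid BST


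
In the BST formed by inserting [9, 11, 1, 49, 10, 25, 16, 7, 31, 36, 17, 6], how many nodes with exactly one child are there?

Tree built from: [9, 11, 1, 49, 10, 25, 16, 7, 31, 36, 17, 6]
Tree (level-order array): [9, 1, 11, None, 7, 10, 49, 6, None, None, None, 25, None, None, None, 16, 31, None, 17, None, 36]
Rule: These are nodes with exactly 1 non-null child.
Per-node child counts:
  node 9: 2 child(ren)
  node 1: 1 child(ren)
  node 7: 1 child(ren)
  node 6: 0 child(ren)
  node 11: 2 child(ren)
  node 10: 0 child(ren)
  node 49: 1 child(ren)
  node 25: 2 child(ren)
  node 16: 1 child(ren)
  node 17: 0 child(ren)
  node 31: 1 child(ren)
  node 36: 0 child(ren)
Matching nodes: [1, 7, 49, 16, 31]
Count of nodes with exactly one child: 5


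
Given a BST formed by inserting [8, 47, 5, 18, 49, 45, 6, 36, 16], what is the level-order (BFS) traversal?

Tree insertion order: [8, 47, 5, 18, 49, 45, 6, 36, 16]
Tree (level-order array): [8, 5, 47, None, 6, 18, 49, None, None, 16, 45, None, None, None, None, 36]
BFS from the root, enqueuing left then right child of each popped node:
  queue [8] -> pop 8, enqueue [5, 47], visited so far: [8]
  queue [5, 47] -> pop 5, enqueue [6], visited so far: [8, 5]
  queue [47, 6] -> pop 47, enqueue [18, 49], visited so far: [8, 5, 47]
  queue [6, 18, 49] -> pop 6, enqueue [none], visited so far: [8, 5, 47, 6]
  queue [18, 49] -> pop 18, enqueue [16, 45], visited so far: [8, 5, 47, 6, 18]
  queue [49, 16, 45] -> pop 49, enqueue [none], visited so far: [8, 5, 47, 6, 18, 49]
  queue [16, 45] -> pop 16, enqueue [none], visited so far: [8, 5, 47, 6, 18, 49, 16]
  queue [45] -> pop 45, enqueue [36], visited so far: [8, 5, 47, 6, 18, 49, 16, 45]
  queue [36] -> pop 36, enqueue [none], visited so far: [8, 5, 47, 6, 18, 49, 16, 45, 36]
Result: [8, 5, 47, 6, 18, 49, 16, 45, 36]


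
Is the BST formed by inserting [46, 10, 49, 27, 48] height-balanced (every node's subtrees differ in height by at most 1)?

Tree (level-order array): [46, 10, 49, None, 27, 48]
Definition: a tree is height-balanced if, at every node, |h(left) - h(right)| <= 1 (empty subtree has height -1).
Bottom-up per-node check:
  node 27: h_left=-1, h_right=-1, diff=0 [OK], height=0
  node 10: h_left=-1, h_right=0, diff=1 [OK], height=1
  node 48: h_left=-1, h_right=-1, diff=0 [OK], height=0
  node 49: h_left=0, h_right=-1, diff=1 [OK], height=1
  node 46: h_left=1, h_right=1, diff=0 [OK], height=2
All nodes satisfy the balance condition.
Result: Balanced


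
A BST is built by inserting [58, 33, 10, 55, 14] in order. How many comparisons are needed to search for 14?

Search path for 14: 58 -> 33 -> 10 -> 14
Found: True
Comparisons: 4


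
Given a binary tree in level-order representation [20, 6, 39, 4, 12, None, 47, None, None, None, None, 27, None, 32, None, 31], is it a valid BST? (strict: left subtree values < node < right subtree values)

Level-order array: [20, 6, 39, 4, 12, None, 47, None, None, None, None, 27, None, 32, None, 31]
Validate using subtree bounds (lo, hi): at each node, require lo < value < hi,
then recurse left with hi=value and right with lo=value.
Preorder trace (stopping at first violation):
  at node 20 with bounds (-inf, +inf): OK
  at node 6 with bounds (-inf, 20): OK
  at node 4 with bounds (-inf, 6): OK
  at node 12 with bounds (6, 20): OK
  at node 39 with bounds (20, +inf): OK
  at node 47 with bounds (39, +inf): OK
  at node 27 with bounds (39, 47): VIOLATION
Node 27 violates its bound: not (39 < 27 < 47).
Result: Not a valid BST


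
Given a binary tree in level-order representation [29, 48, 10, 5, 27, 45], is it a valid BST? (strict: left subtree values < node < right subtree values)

Level-order array: [29, 48, 10, 5, 27, 45]
Validate using subtree bounds (lo, hi): at each node, require lo < value < hi,
then recurse left with hi=value and right with lo=value.
Preorder trace (stopping at first violation):
  at node 29 with bounds (-inf, +inf): OK
  at node 48 with bounds (-inf, 29): VIOLATION
Node 48 violates its bound: not (-inf < 48 < 29).
Result: Not a valid BST


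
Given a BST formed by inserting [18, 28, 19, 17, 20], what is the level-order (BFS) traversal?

Tree insertion order: [18, 28, 19, 17, 20]
Tree (level-order array): [18, 17, 28, None, None, 19, None, None, 20]
BFS from the root, enqueuing left then right child of each popped node:
  queue [18] -> pop 18, enqueue [17, 28], visited so far: [18]
  queue [17, 28] -> pop 17, enqueue [none], visited so far: [18, 17]
  queue [28] -> pop 28, enqueue [19], visited so far: [18, 17, 28]
  queue [19] -> pop 19, enqueue [20], visited so far: [18, 17, 28, 19]
  queue [20] -> pop 20, enqueue [none], visited so far: [18, 17, 28, 19, 20]
Result: [18, 17, 28, 19, 20]


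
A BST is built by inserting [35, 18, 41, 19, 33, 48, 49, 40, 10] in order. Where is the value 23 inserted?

Starting tree (level order): [35, 18, 41, 10, 19, 40, 48, None, None, None, 33, None, None, None, 49]
Insertion path: 35 -> 18 -> 19 -> 33
Result: insert 23 as left child of 33
Final tree (level order): [35, 18, 41, 10, 19, 40, 48, None, None, None, 33, None, None, None, 49, 23]


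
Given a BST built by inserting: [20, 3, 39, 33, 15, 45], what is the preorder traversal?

Tree insertion order: [20, 3, 39, 33, 15, 45]
Tree (level-order array): [20, 3, 39, None, 15, 33, 45]
Preorder traversal: [20, 3, 15, 39, 33, 45]


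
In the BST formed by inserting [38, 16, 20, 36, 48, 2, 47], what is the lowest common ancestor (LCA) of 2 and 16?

Tree insertion order: [38, 16, 20, 36, 48, 2, 47]
Tree (level-order array): [38, 16, 48, 2, 20, 47, None, None, None, None, 36]
In a BST, the LCA of p=2, q=16 is the first node v on the
root-to-leaf path with p <= v <= q (go left if both < v, right if both > v).
Walk from root:
  at 38: both 2 and 16 < 38, go left
  at 16: 2 <= 16 <= 16, this is the LCA
LCA = 16


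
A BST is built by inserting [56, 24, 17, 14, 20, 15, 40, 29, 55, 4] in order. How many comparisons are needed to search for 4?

Search path for 4: 56 -> 24 -> 17 -> 14 -> 4
Found: True
Comparisons: 5


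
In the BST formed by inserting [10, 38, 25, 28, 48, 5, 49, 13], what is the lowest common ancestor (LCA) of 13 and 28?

Tree insertion order: [10, 38, 25, 28, 48, 5, 49, 13]
Tree (level-order array): [10, 5, 38, None, None, 25, 48, 13, 28, None, 49]
In a BST, the LCA of p=13, q=28 is the first node v on the
root-to-leaf path with p <= v <= q (go left if both < v, right if both > v).
Walk from root:
  at 10: both 13 and 28 > 10, go right
  at 38: both 13 and 28 < 38, go left
  at 25: 13 <= 25 <= 28, this is the LCA
LCA = 25


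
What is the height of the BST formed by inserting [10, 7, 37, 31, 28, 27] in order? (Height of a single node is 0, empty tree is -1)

Insertion order: [10, 7, 37, 31, 28, 27]
Tree (level-order array): [10, 7, 37, None, None, 31, None, 28, None, 27]
Compute height bottom-up (empty subtree = -1):
  height(7) = 1 + max(-1, -1) = 0
  height(27) = 1 + max(-1, -1) = 0
  height(28) = 1 + max(0, -1) = 1
  height(31) = 1 + max(1, -1) = 2
  height(37) = 1 + max(2, -1) = 3
  height(10) = 1 + max(0, 3) = 4
Height = 4


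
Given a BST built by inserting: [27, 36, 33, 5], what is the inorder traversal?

Tree insertion order: [27, 36, 33, 5]
Tree (level-order array): [27, 5, 36, None, None, 33]
Inorder traversal: [5, 27, 33, 36]


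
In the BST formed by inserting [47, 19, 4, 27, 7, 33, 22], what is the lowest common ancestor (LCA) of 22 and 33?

Tree insertion order: [47, 19, 4, 27, 7, 33, 22]
Tree (level-order array): [47, 19, None, 4, 27, None, 7, 22, 33]
In a BST, the LCA of p=22, q=33 is the first node v on the
root-to-leaf path with p <= v <= q (go left if both < v, right if both > v).
Walk from root:
  at 47: both 22 and 33 < 47, go left
  at 19: both 22 and 33 > 19, go right
  at 27: 22 <= 27 <= 33, this is the LCA
LCA = 27


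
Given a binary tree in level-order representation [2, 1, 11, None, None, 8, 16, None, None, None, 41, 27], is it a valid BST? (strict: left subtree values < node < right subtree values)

Level-order array: [2, 1, 11, None, None, 8, 16, None, None, None, 41, 27]
Validate using subtree bounds (lo, hi): at each node, require lo < value < hi,
then recurse left with hi=value and right with lo=value.
Preorder trace (stopping at first violation):
  at node 2 with bounds (-inf, +inf): OK
  at node 1 with bounds (-inf, 2): OK
  at node 11 with bounds (2, +inf): OK
  at node 8 with bounds (2, 11): OK
  at node 16 with bounds (11, +inf): OK
  at node 41 with bounds (16, +inf): OK
  at node 27 with bounds (16, 41): OK
No violation found at any node.
Result: Valid BST


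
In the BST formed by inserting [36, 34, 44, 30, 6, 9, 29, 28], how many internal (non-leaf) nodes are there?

Tree built from: [36, 34, 44, 30, 6, 9, 29, 28]
Tree (level-order array): [36, 34, 44, 30, None, None, None, 6, None, None, 9, None, 29, 28]
Rule: An internal node has at least one child.
Per-node child counts:
  node 36: 2 child(ren)
  node 34: 1 child(ren)
  node 30: 1 child(ren)
  node 6: 1 child(ren)
  node 9: 1 child(ren)
  node 29: 1 child(ren)
  node 28: 0 child(ren)
  node 44: 0 child(ren)
Matching nodes: [36, 34, 30, 6, 9, 29]
Count of internal (non-leaf) nodes: 6


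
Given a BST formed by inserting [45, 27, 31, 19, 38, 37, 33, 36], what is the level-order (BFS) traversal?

Tree insertion order: [45, 27, 31, 19, 38, 37, 33, 36]
Tree (level-order array): [45, 27, None, 19, 31, None, None, None, 38, 37, None, 33, None, None, 36]
BFS from the root, enqueuing left then right child of each popped node:
  queue [45] -> pop 45, enqueue [27], visited so far: [45]
  queue [27] -> pop 27, enqueue [19, 31], visited so far: [45, 27]
  queue [19, 31] -> pop 19, enqueue [none], visited so far: [45, 27, 19]
  queue [31] -> pop 31, enqueue [38], visited so far: [45, 27, 19, 31]
  queue [38] -> pop 38, enqueue [37], visited so far: [45, 27, 19, 31, 38]
  queue [37] -> pop 37, enqueue [33], visited so far: [45, 27, 19, 31, 38, 37]
  queue [33] -> pop 33, enqueue [36], visited so far: [45, 27, 19, 31, 38, 37, 33]
  queue [36] -> pop 36, enqueue [none], visited so far: [45, 27, 19, 31, 38, 37, 33, 36]
Result: [45, 27, 19, 31, 38, 37, 33, 36]


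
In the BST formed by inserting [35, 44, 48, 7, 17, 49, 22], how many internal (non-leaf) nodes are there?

Tree built from: [35, 44, 48, 7, 17, 49, 22]
Tree (level-order array): [35, 7, 44, None, 17, None, 48, None, 22, None, 49]
Rule: An internal node has at least one child.
Per-node child counts:
  node 35: 2 child(ren)
  node 7: 1 child(ren)
  node 17: 1 child(ren)
  node 22: 0 child(ren)
  node 44: 1 child(ren)
  node 48: 1 child(ren)
  node 49: 0 child(ren)
Matching nodes: [35, 7, 17, 44, 48]
Count of internal (non-leaf) nodes: 5


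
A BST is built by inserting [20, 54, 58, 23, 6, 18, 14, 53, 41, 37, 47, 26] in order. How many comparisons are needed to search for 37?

Search path for 37: 20 -> 54 -> 23 -> 53 -> 41 -> 37
Found: True
Comparisons: 6


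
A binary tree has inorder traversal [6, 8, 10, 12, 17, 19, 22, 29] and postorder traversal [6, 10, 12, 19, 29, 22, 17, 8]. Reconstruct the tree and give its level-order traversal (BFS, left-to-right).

Inorder:   [6, 8, 10, 12, 17, 19, 22, 29]
Postorder: [6, 10, 12, 19, 29, 22, 17, 8]
Algorithm: postorder visits root last, so walk postorder right-to-left;
each value is the root of the current inorder slice — split it at that
value, recurse on the right subtree first, then the left.
Recursive splits:
  root=8; inorder splits into left=[6], right=[10, 12, 17, 19, 22, 29]
  root=17; inorder splits into left=[10, 12], right=[19, 22, 29]
  root=22; inorder splits into left=[19], right=[29]
  root=29; inorder splits into left=[], right=[]
  root=19; inorder splits into left=[], right=[]
  root=12; inorder splits into left=[10], right=[]
  root=10; inorder splits into left=[], right=[]
  root=6; inorder splits into left=[], right=[]
Reconstructed level-order: [8, 6, 17, 12, 22, 10, 19, 29]


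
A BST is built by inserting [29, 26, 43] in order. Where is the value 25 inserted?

Starting tree (level order): [29, 26, 43]
Insertion path: 29 -> 26
Result: insert 25 as left child of 26
Final tree (level order): [29, 26, 43, 25]


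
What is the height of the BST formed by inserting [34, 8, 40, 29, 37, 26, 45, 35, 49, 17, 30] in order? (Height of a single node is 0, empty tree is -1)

Insertion order: [34, 8, 40, 29, 37, 26, 45, 35, 49, 17, 30]
Tree (level-order array): [34, 8, 40, None, 29, 37, 45, 26, 30, 35, None, None, 49, 17]
Compute height bottom-up (empty subtree = -1):
  height(17) = 1 + max(-1, -1) = 0
  height(26) = 1 + max(0, -1) = 1
  height(30) = 1 + max(-1, -1) = 0
  height(29) = 1 + max(1, 0) = 2
  height(8) = 1 + max(-1, 2) = 3
  height(35) = 1 + max(-1, -1) = 0
  height(37) = 1 + max(0, -1) = 1
  height(49) = 1 + max(-1, -1) = 0
  height(45) = 1 + max(-1, 0) = 1
  height(40) = 1 + max(1, 1) = 2
  height(34) = 1 + max(3, 2) = 4
Height = 4


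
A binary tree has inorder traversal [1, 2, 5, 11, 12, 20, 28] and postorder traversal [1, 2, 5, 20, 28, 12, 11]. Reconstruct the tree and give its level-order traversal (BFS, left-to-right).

Inorder:   [1, 2, 5, 11, 12, 20, 28]
Postorder: [1, 2, 5, 20, 28, 12, 11]
Algorithm: postorder visits root last, so walk postorder right-to-left;
each value is the root of the current inorder slice — split it at that
value, recurse on the right subtree first, then the left.
Recursive splits:
  root=11; inorder splits into left=[1, 2, 5], right=[12, 20, 28]
  root=12; inorder splits into left=[], right=[20, 28]
  root=28; inorder splits into left=[20], right=[]
  root=20; inorder splits into left=[], right=[]
  root=5; inorder splits into left=[1, 2], right=[]
  root=2; inorder splits into left=[1], right=[]
  root=1; inorder splits into left=[], right=[]
Reconstructed level-order: [11, 5, 12, 2, 28, 1, 20]


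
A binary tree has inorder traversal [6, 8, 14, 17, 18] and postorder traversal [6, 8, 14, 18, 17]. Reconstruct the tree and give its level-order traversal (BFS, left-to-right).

Inorder:   [6, 8, 14, 17, 18]
Postorder: [6, 8, 14, 18, 17]
Algorithm: postorder visits root last, so walk postorder right-to-left;
each value is the root of the current inorder slice — split it at that
value, recurse on the right subtree first, then the left.
Recursive splits:
  root=17; inorder splits into left=[6, 8, 14], right=[18]
  root=18; inorder splits into left=[], right=[]
  root=14; inorder splits into left=[6, 8], right=[]
  root=8; inorder splits into left=[6], right=[]
  root=6; inorder splits into left=[], right=[]
Reconstructed level-order: [17, 14, 18, 8, 6]


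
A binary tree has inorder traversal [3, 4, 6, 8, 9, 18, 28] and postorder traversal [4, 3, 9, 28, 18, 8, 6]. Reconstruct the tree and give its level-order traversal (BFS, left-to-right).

Inorder:   [3, 4, 6, 8, 9, 18, 28]
Postorder: [4, 3, 9, 28, 18, 8, 6]
Algorithm: postorder visits root last, so walk postorder right-to-left;
each value is the root of the current inorder slice — split it at that
value, recurse on the right subtree first, then the left.
Recursive splits:
  root=6; inorder splits into left=[3, 4], right=[8, 9, 18, 28]
  root=8; inorder splits into left=[], right=[9, 18, 28]
  root=18; inorder splits into left=[9], right=[28]
  root=28; inorder splits into left=[], right=[]
  root=9; inorder splits into left=[], right=[]
  root=3; inorder splits into left=[], right=[4]
  root=4; inorder splits into left=[], right=[]
Reconstructed level-order: [6, 3, 8, 4, 18, 9, 28]


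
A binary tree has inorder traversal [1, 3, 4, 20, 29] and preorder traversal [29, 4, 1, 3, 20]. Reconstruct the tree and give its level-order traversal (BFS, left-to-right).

Inorder:  [1, 3, 4, 20, 29]
Preorder: [29, 4, 1, 3, 20]
Algorithm: preorder visits root first, so consume preorder in order;
for each root, split the current inorder slice at that value into
left-subtree inorder and right-subtree inorder, then recurse.
Recursive splits:
  root=29; inorder splits into left=[1, 3, 4, 20], right=[]
  root=4; inorder splits into left=[1, 3], right=[20]
  root=1; inorder splits into left=[], right=[3]
  root=3; inorder splits into left=[], right=[]
  root=20; inorder splits into left=[], right=[]
Reconstructed level-order: [29, 4, 1, 20, 3]


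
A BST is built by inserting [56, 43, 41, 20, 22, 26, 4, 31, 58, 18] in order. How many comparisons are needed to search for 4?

Search path for 4: 56 -> 43 -> 41 -> 20 -> 4
Found: True
Comparisons: 5


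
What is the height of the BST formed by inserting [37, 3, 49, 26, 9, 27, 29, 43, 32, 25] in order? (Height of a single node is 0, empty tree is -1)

Insertion order: [37, 3, 49, 26, 9, 27, 29, 43, 32, 25]
Tree (level-order array): [37, 3, 49, None, 26, 43, None, 9, 27, None, None, None, 25, None, 29, None, None, None, 32]
Compute height bottom-up (empty subtree = -1):
  height(25) = 1 + max(-1, -1) = 0
  height(9) = 1 + max(-1, 0) = 1
  height(32) = 1 + max(-1, -1) = 0
  height(29) = 1 + max(-1, 0) = 1
  height(27) = 1 + max(-1, 1) = 2
  height(26) = 1 + max(1, 2) = 3
  height(3) = 1 + max(-1, 3) = 4
  height(43) = 1 + max(-1, -1) = 0
  height(49) = 1 + max(0, -1) = 1
  height(37) = 1 + max(4, 1) = 5
Height = 5


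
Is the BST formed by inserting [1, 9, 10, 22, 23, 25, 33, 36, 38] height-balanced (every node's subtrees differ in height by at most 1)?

Tree (level-order array): [1, None, 9, None, 10, None, 22, None, 23, None, 25, None, 33, None, 36, None, 38]
Definition: a tree is height-balanced if, at every node, |h(left) - h(right)| <= 1 (empty subtree has height -1).
Bottom-up per-node check:
  node 38: h_left=-1, h_right=-1, diff=0 [OK], height=0
  node 36: h_left=-1, h_right=0, diff=1 [OK], height=1
  node 33: h_left=-1, h_right=1, diff=2 [FAIL (|-1-1|=2 > 1)], height=2
  node 25: h_left=-1, h_right=2, diff=3 [FAIL (|-1-2|=3 > 1)], height=3
  node 23: h_left=-1, h_right=3, diff=4 [FAIL (|-1-3|=4 > 1)], height=4
  node 22: h_left=-1, h_right=4, diff=5 [FAIL (|-1-4|=5 > 1)], height=5
  node 10: h_left=-1, h_right=5, diff=6 [FAIL (|-1-5|=6 > 1)], height=6
  node 9: h_left=-1, h_right=6, diff=7 [FAIL (|-1-6|=7 > 1)], height=7
  node 1: h_left=-1, h_right=7, diff=8 [FAIL (|-1-7|=8 > 1)], height=8
Node 33 violates the condition: |-1 - 1| = 2 > 1.
Result: Not balanced


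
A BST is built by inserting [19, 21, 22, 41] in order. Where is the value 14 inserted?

Starting tree (level order): [19, None, 21, None, 22, None, 41]
Insertion path: 19
Result: insert 14 as left child of 19
Final tree (level order): [19, 14, 21, None, None, None, 22, None, 41]


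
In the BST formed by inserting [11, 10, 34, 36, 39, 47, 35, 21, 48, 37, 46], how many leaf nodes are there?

Tree built from: [11, 10, 34, 36, 39, 47, 35, 21, 48, 37, 46]
Tree (level-order array): [11, 10, 34, None, None, 21, 36, None, None, 35, 39, None, None, 37, 47, None, None, 46, 48]
Rule: A leaf has 0 children.
Per-node child counts:
  node 11: 2 child(ren)
  node 10: 0 child(ren)
  node 34: 2 child(ren)
  node 21: 0 child(ren)
  node 36: 2 child(ren)
  node 35: 0 child(ren)
  node 39: 2 child(ren)
  node 37: 0 child(ren)
  node 47: 2 child(ren)
  node 46: 0 child(ren)
  node 48: 0 child(ren)
Matching nodes: [10, 21, 35, 37, 46, 48]
Count of leaf nodes: 6


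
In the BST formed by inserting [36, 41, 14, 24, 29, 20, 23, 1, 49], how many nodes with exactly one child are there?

Tree built from: [36, 41, 14, 24, 29, 20, 23, 1, 49]
Tree (level-order array): [36, 14, 41, 1, 24, None, 49, None, None, 20, 29, None, None, None, 23]
Rule: These are nodes with exactly 1 non-null child.
Per-node child counts:
  node 36: 2 child(ren)
  node 14: 2 child(ren)
  node 1: 0 child(ren)
  node 24: 2 child(ren)
  node 20: 1 child(ren)
  node 23: 0 child(ren)
  node 29: 0 child(ren)
  node 41: 1 child(ren)
  node 49: 0 child(ren)
Matching nodes: [20, 41]
Count of nodes with exactly one child: 2


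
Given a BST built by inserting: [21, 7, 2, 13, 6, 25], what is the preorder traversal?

Tree insertion order: [21, 7, 2, 13, 6, 25]
Tree (level-order array): [21, 7, 25, 2, 13, None, None, None, 6]
Preorder traversal: [21, 7, 2, 6, 13, 25]


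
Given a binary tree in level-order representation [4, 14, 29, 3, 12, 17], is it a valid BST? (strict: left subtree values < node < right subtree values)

Level-order array: [4, 14, 29, 3, 12, 17]
Validate using subtree bounds (lo, hi): at each node, require lo < value < hi,
then recurse left with hi=value and right with lo=value.
Preorder trace (stopping at first violation):
  at node 4 with bounds (-inf, +inf): OK
  at node 14 with bounds (-inf, 4): VIOLATION
Node 14 violates its bound: not (-inf < 14 < 4).
Result: Not a valid BST


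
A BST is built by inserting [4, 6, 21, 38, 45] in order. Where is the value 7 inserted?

Starting tree (level order): [4, None, 6, None, 21, None, 38, None, 45]
Insertion path: 4 -> 6 -> 21
Result: insert 7 as left child of 21
Final tree (level order): [4, None, 6, None, 21, 7, 38, None, None, None, 45]


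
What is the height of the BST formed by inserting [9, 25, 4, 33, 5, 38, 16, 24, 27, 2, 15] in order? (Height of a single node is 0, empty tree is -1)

Insertion order: [9, 25, 4, 33, 5, 38, 16, 24, 27, 2, 15]
Tree (level-order array): [9, 4, 25, 2, 5, 16, 33, None, None, None, None, 15, 24, 27, 38]
Compute height bottom-up (empty subtree = -1):
  height(2) = 1 + max(-1, -1) = 0
  height(5) = 1 + max(-1, -1) = 0
  height(4) = 1 + max(0, 0) = 1
  height(15) = 1 + max(-1, -1) = 0
  height(24) = 1 + max(-1, -1) = 0
  height(16) = 1 + max(0, 0) = 1
  height(27) = 1 + max(-1, -1) = 0
  height(38) = 1 + max(-1, -1) = 0
  height(33) = 1 + max(0, 0) = 1
  height(25) = 1 + max(1, 1) = 2
  height(9) = 1 + max(1, 2) = 3
Height = 3


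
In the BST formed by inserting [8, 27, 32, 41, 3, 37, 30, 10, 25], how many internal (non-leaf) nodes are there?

Tree built from: [8, 27, 32, 41, 3, 37, 30, 10, 25]
Tree (level-order array): [8, 3, 27, None, None, 10, 32, None, 25, 30, 41, None, None, None, None, 37]
Rule: An internal node has at least one child.
Per-node child counts:
  node 8: 2 child(ren)
  node 3: 0 child(ren)
  node 27: 2 child(ren)
  node 10: 1 child(ren)
  node 25: 0 child(ren)
  node 32: 2 child(ren)
  node 30: 0 child(ren)
  node 41: 1 child(ren)
  node 37: 0 child(ren)
Matching nodes: [8, 27, 10, 32, 41]
Count of internal (non-leaf) nodes: 5


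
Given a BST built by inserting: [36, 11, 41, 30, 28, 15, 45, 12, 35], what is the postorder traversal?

Tree insertion order: [36, 11, 41, 30, 28, 15, 45, 12, 35]
Tree (level-order array): [36, 11, 41, None, 30, None, 45, 28, 35, None, None, 15, None, None, None, 12]
Postorder traversal: [12, 15, 28, 35, 30, 11, 45, 41, 36]


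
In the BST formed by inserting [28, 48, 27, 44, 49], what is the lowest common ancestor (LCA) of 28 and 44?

Tree insertion order: [28, 48, 27, 44, 49]
Tree (level-order array): [28, 27, 48, None, None, 44, 49]
In a BST, the LCA of p=28, q=44 is the first node v on the
root-to-leaf path with p <= v <= q (go left if both < v, right if both > v).
Walk from root:
  at 28: 28 <= 28 <= 44, this is the LCA
LCA = 28


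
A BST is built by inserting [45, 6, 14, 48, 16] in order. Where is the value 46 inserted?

Starting tree (level order): [45, 6, 48, None, 14, None, None, None, 16]
Insertion path: 45 -> 48
Result: insert 46 as left child of 48
Final tree (level order): [45, 6, 48, None, 14, 46, None, None, 16]


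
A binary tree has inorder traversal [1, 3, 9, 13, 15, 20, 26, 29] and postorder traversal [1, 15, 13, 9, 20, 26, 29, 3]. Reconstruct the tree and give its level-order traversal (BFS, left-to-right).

Inorder:   [1, 3, 9, 13, 15, 20, 26, 29]
Postorder: [1, 15, 13, 9, 20, 26, 29, 3]
Algorithm: postorder visits root last, so walk postorder right-to-left;
each value is the root of the current inorder slice — split it at that
value, recurse on the right subtree first, then the left.
Recursive splits:
  root=3; inorder splits into left=[1], right=[9, 13, 15, 20, 26, 29]
  root=29; inorder splits into left=[9, 13, 15, 20, 26], right=[]
  root=26; inorder splits into left=[9, 13, 15, 20], right=[]
  root=20; inorder splits into left=[9, 13, 15], right=[]
  root=9; inorder splits into left=[], right=[13, 15]
  root=13; inorder splits into left=[], right=[15]
  root=15; inorder splits into left=[], right=[]
  root=1; inorder splits into left=[], right=[]
Reconstructed level-order: [3, 1, 29, 26, 20, 9, 13, 15]


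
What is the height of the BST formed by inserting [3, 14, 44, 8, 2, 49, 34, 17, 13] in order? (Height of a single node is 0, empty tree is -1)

Insertion order: [3, 14, 44, 8, 2, 49, 34, 17, 13]
Tree (level-order array): [3, 2, 14, None, None, 8, 44, None, 13, 34, 49, None, None, 17]
Compute height bottom-up (empty subtree = -1):
  height(2) = 1 + max(-1, -1) = 0
  height(13) = 1 + max(-1, -1) = 0
  height(8) = 1 + max(-1, 0) = 1
  height(17) = 1 + max(-1, -1) = 0
  height(34) = 1 + max(0, -1) = 1
  height(49) = 1 + max(-1, -1) = 0
  height(44) = 1 + max(1, 0) = 2
  height(14) = 1 + max(1, 2) = 3
  height(3) = 1 + max(0, 3) = 4
Height = 4


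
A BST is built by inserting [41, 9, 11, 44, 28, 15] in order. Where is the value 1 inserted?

Starting tree (level order): [41, 9, 44, None, 11, None, None, None, 28, 15]
Insertion path: 41 -> 9
Result: insert 1 as left child of 9
Final tree (level order): [41, 9, 44, 1, 11, None, None, None, None, None, 28, 15]


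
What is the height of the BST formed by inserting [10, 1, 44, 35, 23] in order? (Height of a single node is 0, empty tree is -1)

Insertion order: [10, 1, 44, 35, 23]
Tree (level-order array): [10, 1, 44, None, None, 35, None, 23]
Compute height bottom-up (empty subtree = -1):
  height(1) = 1 + max(-1, -1) = 0
  height(23) = 1 + max(-1, -1) = 0
  height(35) = 1 + max(0, -1) = 1
  height(44) = 1 + max(1, -1) = 2
  height(10) = 1 + max(0, 2) = 3
Height = 3


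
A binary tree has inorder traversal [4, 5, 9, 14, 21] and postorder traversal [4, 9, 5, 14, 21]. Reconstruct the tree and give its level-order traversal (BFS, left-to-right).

Inorder:   [4, 5, 9, 14, 21]
Postorder: [4, 9, 5, 14, 21]
Algorithm: postorder visits root last, so walk postorder right-to-left;
each value is the root of the current inorder slice — split it at that
value, recurse on the right subtree first, then the left.
Recursive splits:
  root=21; inorder splits into left=[4, 5, 9, 14], right=[]
  root=14; inorder splits into left=[4, 5, 9], right=[]
  root=5; inorder splits into left=[4], right=[9]
  root=9; inorder splits into left=[], right=[]
  root=4; inorder splits into left=[], right=[]
Reconstructed level-order: [21, 14, 5, 4, 9]


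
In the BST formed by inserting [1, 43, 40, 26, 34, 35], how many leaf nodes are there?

Tree built from: [1, 43, 40, 26, 34, 35]
Tree (level-order array): [1, None, 43, 40, None, 26, None, None, 34, None, 35]
Rule: A leaf has 0 children.
Per-node child counts:
  node 1: 1 child(ren)
  node 43: 1 child(ren)
  node 40: 1 child(ren)
  node 26: 1 child(ren)
  node 34: 1 child(ren)
  node 35: 0 child(ren)
Matching nodes: [35]
Count of leaf nodes: 1


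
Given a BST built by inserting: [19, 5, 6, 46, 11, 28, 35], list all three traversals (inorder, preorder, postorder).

Tree insertion order: [19, 5, 6, 46, 11, 28, 35]
Tree (level-order array): [19, 5, 46, None, 6, 28, None, None, 11, None, 35]
Inorder (L, root, R): [5, 6, 11, 19, 28, 35, 46]
Preorder (root, L, R): [19, 5, 6, 11, 46, 28, 35]
Postorder (L, R, root): [11, 6, 5, 35, 28, 46, 19]


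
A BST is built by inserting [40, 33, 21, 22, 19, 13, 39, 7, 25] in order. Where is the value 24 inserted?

Starting tree (level order): [40, 33, None, 21, 39, 19, 22, None, None, 13, None, None, 25, 7]
Insertion path: 40 -> 33 -> 21 -> 22 -> 25
Result: insert 24 as left child of 25
Final tree (level order): [40, 33, None, 21, 39, 19, 22, None, None, 13, None, None, 25, 7, None, 24]


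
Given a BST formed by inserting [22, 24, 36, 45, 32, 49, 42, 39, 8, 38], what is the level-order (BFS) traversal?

Tree insertion order: [22, 24, 36, 45, 32, 49, 42, 39, 8, 38]
Tree (level-order array): [22, 8, 24, None, None, None, 36, 32, 45, None, None, 42, 49, 39, None, None, None, 38]
BFS from the root, enqueuing left then right child of each popped node:
  queue [22] -> pop 22, enqueue [8, 24], visited so far: [22]
  queue [8, 24] -> pop 8, enqueue [none], visited so far: [22, 8]
  queue [24] -> pop 24, enqueue [36], visited so far: [22, 8, 24]
  queue [36] -> pop 36, enqueue [32, 45], visited so far: [22, 8, 24, 36]
  queue [32, 45] -> pop 32, enqueue [none], visited so far: [22, 8, 24, 36, 32]
  queue [45] -> pop 45, enqueue [42, 49], visited so far: [22, 8, 24, 36, 32, 45]
  queue [42, 49] -> pop 42, enqueue [39], visited so far: [22, 8, 24, 36, 32, 45, 42]
  queue [49, 39] -> pop 49, enqueue [none], visited so far: [22, 8, 24, 36, 32, 45, 42, 49]
  queue [39] -> pop 39, enqueue [38], visited so far: [22, 8, 24, 36, 32, 45, 42, 49, 39]
  queue [38] -> pop 38, enqueue [none], visited so far: [22, 8, 24, 36, 32, 45, 42, 49, 39, 38]
Result: [22, 8, 24, 36, 32, 45, 42, 49, 39, 38]


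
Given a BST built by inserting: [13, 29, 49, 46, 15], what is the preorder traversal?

Tree insertion order: [13, 29, 49, 46, 15]
Tree (level-order array): [13, None, 29, 15, 49, None, None, 46]
Preorder traversal: [13, 29, 15, 49, 46]


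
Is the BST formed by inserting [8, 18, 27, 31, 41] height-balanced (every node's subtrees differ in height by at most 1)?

Tree (level-order array): [8, None, 18, None, 27, None, 31, None, 41]
Definition: a tree is height-balanced if, at every node, |h(left) - h(right)| <= 1 (empty subtree has height -1).
Bottom-up per-node check:
  node 41: h_left=-1, h_right=-1, diff=0 [OK], height=0
  node 31: h_left=-1, h_right=0, diff=1 [OK], height=1
  node 27: h_left=-1, h_right=1, diff=2 [FAIL (|-1-1|=2 > 1)], height=2
  node 18: h_left=-1, h_right=2, diff=3 [FAIL (|-1-2|=3 > 1)], height=3
  node 8: h_left=-1, h_right=3, diff=4 [FAIL (|-1-3|=4 > 1)], height=4
Node 27 violates the condition: |-1 - 1| = 2 > 1.
Result: Not balanced


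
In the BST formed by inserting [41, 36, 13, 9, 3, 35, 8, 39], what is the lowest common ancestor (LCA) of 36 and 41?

Tree insertion order: [41, 36, 13, 9, 3, 35, 8, 39]
Tree (level-order array): [41, 36, None, 13, 39, 9, 35, None, None, 3, None, None, None, None, 8]
In a BST, the LCA of p=36, q=41 is the first node v on the
root-to-leaf path with p <= v <= q (go left if both < v, right if both > v).
Walk from root:
  at 41: 36 <= 41 <= 41, this is the LCA
LCA = 41


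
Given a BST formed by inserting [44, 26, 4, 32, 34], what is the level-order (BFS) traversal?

Tree insertion order: [44, 26, 4, 32, 34]
Tree (level-order array): [44, 26, None, 4, 32, None, None, None, 34]
BFS from the root, enqueuing left then right child of each popped node:
  queue [44] -> pop 44, enqueue [26], visited so far: [44]
  queue [26] -> pop 26, enqueue [4, 32], visited so far: [44, 26]
  queue [4, 32] -> pop 4, enqueue [none], visited so far: [44, 26, 4]
  queue [32] -> pop 32, enqueue [34], visited so far: [44, 26, 4, 32]
  queue [34] -> pop 34, enqueue [none], visited so far: [44, 26, 4, 32, 34]
Result: [44, 26, 4, 32, 34]


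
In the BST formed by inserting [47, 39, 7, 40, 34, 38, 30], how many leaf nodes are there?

Tree built from: [47, 39, 7, 40, 34, 38, 30]
Tree (level-order array): [47, 39, None, 7, 40, None, 34, None, None, 30, 38]
Rule: A leaf has 0 children.
Per-node child counts:
  node 47: 1 child(ren)
  node 39: 2 child(ren)
  node 7: 1 child(ren)
  node 34: 2 child(ren)
  node 30: 0 child(ren)
  node 38: 0 child(ren)
  node 40: 0 child(ren)
Matching nodes: [30, 38, 40]
Count of leaf nodes: 3


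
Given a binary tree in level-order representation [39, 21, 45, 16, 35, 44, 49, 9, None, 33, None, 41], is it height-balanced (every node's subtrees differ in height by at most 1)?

Tree (level-order array): [39, 21, 45, 16, 35, 44, 49, 9, None, 33, None, 41]
Definition: a tree is height-balanced if, at every node, |h(left) - h(right)| <= 1 (empty subtree has height -1).
Bottom-up per-node check:
  node 9: h_left=-1, h_right=-1, diff=0 [OK], height=0
  node 16: h_left=0, h_right=-1, diff=1 [OK], height=1
  node 33: h_left=-1, h_right=-1, diff=0 [OK], height=0
  node 35: h_left=0, h_right=-1, diff=1 [OK], height=1
  node 21: h_left=1, h_right=1, diff=0 [OK], height=2
  node 41: h_left=-1, h_right=-1, diff=0 [OK], height=0
  node 44: h_left=0, h_right=-1, diff=1 [OK], height=1
  node 49: h_left=-1, h_right=-1, diff=0 [OK], height=0
  node 45: h_left=1, h_right=0, diff=1 [OK], height=2
  node 39: h_left=2, h_right=2, diff=0 [OK], height=3
All nodes satisfy the balance condition.
Result: Balanced


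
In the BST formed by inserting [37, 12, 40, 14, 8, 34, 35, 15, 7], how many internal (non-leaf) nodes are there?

Tree built from: [37, 12, 40, 14, 8, 34, 35, 15, 7]
Tree (level-order array): [37, 12, 40, 8, 14, None, None, 7, None, None, 34, None, None, 15, 35]
Rule: An internal node has at least one child.
Per-node child counts:
  node 37: 2 child(ren)
  node 12: 2 child(ren)
  node 8: 1 child(ren)
  node 7: 0 child(ren)
  node 14: 1 child(ren)
  node 34: 2 child(ren)
  node 15: 0 child(ren)
  node 35: 0 child(ren)
  node 40: 0 child(ren)
Matching nodes: [37, 12, 8, 14, 34]
Count of internal (non-leaf) nodes: 5
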